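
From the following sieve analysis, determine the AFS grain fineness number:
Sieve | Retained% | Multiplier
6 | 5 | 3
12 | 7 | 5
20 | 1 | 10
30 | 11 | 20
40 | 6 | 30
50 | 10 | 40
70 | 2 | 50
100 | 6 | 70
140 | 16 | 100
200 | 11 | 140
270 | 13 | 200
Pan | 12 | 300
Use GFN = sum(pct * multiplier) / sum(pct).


Formula: GFN = sum(pct * multiplier) / sum(pct)
sum(pct * multiplier) = 10720
sum(pct) = 100
GFN = 10720 / 100 = 107.20

107.20


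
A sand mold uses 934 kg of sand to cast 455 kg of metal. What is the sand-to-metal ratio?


Formula: Sand-to-Metal Ratio = W_sand / W_metal
Ratio = 934 kg / 455 kg = 2.0527

Final answer: 2.0527


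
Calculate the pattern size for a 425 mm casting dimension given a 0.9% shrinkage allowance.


Formula: L_pattern = L_casting * (1 + shrinkage_rate/100)
Shrinkage factor = 1 + 0.9/100 = 1.009
L_pattern = 425 mm * 1.009 = 428.8250 mm

Answer: 428.8250 mm


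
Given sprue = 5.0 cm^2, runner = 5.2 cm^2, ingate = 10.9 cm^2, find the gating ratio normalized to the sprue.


Sprue:Runner:Ingate = 1 : 5.2/5.0 : 10.9/5.0 = 1:1.04:2.18

Final answer: 1:1.04:2.18


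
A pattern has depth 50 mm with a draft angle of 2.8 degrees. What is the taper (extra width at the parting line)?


Formula: taper = depth * tan(draft_angle)
tan(2.8 deg) = 0.0489082
taper = 50 mm * 0.0489082 = 2.4454 mm

Final answer: 2.4454 mm


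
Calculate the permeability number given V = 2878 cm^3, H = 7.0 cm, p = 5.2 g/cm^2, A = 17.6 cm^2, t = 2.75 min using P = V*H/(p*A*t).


Formula: Permeability Number P = (V * H) / (p * A * t)
Numerator: V * H = 2878 * 7.0 = 20146.0
Denominator: p * A * t = 5.2 * 17.6 * 2.75 = 251.68
P = 20146.0 / 251.68 = 80.0461


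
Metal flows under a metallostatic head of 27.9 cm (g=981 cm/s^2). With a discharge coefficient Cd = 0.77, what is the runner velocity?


Formula: v = Cd * sqrt(2 * g * h)  (Torricelli with discharge coefficient)
2*g*h = 2 * 981 * 27.9 = 54739.8 cm^2/s^2
sqrt(54739.8) = 233.96538 cm/s
v = 0.77 * 233.96538 = 180.1533 cm/s

Final answer: 180.1533 cm/s


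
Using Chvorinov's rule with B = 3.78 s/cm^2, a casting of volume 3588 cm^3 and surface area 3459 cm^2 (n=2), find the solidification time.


Formula: t_s = B * (V/A)^n  (Chvorinov's rule, n=2)
Modulus M = V/A = 3588/3459 = 1.037294 cm
M^2 = 1.037294^2 = 1.075979 cm^2
t_s = 3.78 * 1.075979 = 4.0672 s


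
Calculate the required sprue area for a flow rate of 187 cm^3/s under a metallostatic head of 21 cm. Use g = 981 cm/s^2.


Formula: v = sqrt(2*g*h), A = Q/v
Velocity: v = sqrt(2 * 981 * 21) = sqrt(41202) = 202.9828 cm/s
Sprue area: A = Q / v = 187 / 202.9828 = 0.9213 cm^2

Final answer: 0.9213 cm^2


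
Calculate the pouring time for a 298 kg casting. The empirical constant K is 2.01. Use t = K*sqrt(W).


Formula: t = K * sqrt(W)
sqrt(W) = sqrt(298) = 17.26268
t = 2.01 * 17.26268 = 34.6980 s

34.6980 s


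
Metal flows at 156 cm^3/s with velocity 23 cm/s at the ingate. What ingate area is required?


Formula: A_ingate = Q / v  (continuity equation)
A = 156 cm^3/s / 23 cm/s = 6.7826 cm^2


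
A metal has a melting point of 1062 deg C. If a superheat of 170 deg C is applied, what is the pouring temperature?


Formula: T_pour = T_melt + Superheat
T_pour = 1062 + 170 = 1232 deg C

Answer: 1232 deg C


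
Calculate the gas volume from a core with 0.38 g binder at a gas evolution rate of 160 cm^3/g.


Formula: V_gas = W_binder * gas_evolution_rate
V = 0.38 g * 160 cm^3/g = 60.8000 cm^3

Answer: 60.8000 cm^3


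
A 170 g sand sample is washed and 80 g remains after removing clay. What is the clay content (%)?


Formula: Clay% = (W_total - W_washed) / W_total * 100
Clay mass = 170 - 80 = 90 g
Clay% = 90 / 170 * 100 = 52.9412%

52.9412%


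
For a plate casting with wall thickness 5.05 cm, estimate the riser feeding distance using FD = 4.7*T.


Formula: FD = 4.7 * T  (riser feeding-distance rule)
FD = 4.7 * 5.05 cm = 23.7350 cm

Answer: 23.7350 cm


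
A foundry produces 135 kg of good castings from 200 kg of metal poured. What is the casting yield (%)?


Formula: Casting Yield = (W_good / W_total) * 100
Yield = (135 kg / 200 kg) * 100 = 67.5000%

Answer: 67.5000%


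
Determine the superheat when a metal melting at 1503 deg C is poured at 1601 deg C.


Formula: Superheat = T_pour - T_melt
Superheat = 1601 - 1503 = 98 deg C


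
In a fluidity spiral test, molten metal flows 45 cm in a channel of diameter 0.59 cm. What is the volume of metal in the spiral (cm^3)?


Formula: V = pi * (d/2)^2 * L  (cylinder volume)
Radius = 0.59/2 = 0.295 cm
V = pi * 0.295^2 * 45 = 12.3029 cm^3


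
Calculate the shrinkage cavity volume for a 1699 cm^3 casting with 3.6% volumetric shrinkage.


Formula: V_shrink = V_casting * shrinkage_pct / 100
V_shrink = 1699 cm^3 * 3.6 / 100 = 61.1640 cm^3


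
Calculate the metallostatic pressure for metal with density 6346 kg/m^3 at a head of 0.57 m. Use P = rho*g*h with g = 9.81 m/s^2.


Formula: P = rho * g * h
rho * g = 6346 * 9.81 = 62254.26 N/m^3
P = 62254.26 * 0.57 = 35484.9282 Pa

Final answer: 35484.9282 Pa


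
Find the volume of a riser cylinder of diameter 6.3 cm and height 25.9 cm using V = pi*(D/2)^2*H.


Formula: V = pi * (D/2)^2 * H  (cylinder volume)
Radius = D/2 = 6.3/2 = 3.15 cm
V = pi * 3.15^2 * 25.9 = 807.3665 cm^3

807.3665 cm^3


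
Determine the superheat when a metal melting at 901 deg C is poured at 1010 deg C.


Formula: Superheat = T_pour - T_melt
Superheat = 1010 - 901 = 109 deg C


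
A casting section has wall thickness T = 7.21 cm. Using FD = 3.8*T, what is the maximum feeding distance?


Formula: FD = 3.8 * T  (riser feeding-distance rule)
FD = 3.8 * 7.21 cm = 27.3980 cm

27.3980 cm


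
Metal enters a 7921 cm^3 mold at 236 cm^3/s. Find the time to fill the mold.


Formula: t_fill = V_mold / Q_flow
t = 7921 cm^3 / 236 cm^3/s = 33.5636 s

Answer: 33.5636 s


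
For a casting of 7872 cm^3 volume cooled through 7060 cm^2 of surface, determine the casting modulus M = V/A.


Formula: Casting Modulus M = V / A
M = 7872 cm^3 / 7060 cm^2 = 1.1150 cm

Answer: 1.1150 cm


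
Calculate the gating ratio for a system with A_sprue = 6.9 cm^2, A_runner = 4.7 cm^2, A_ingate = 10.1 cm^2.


Sprue:Runner:Ingate = 1 : 4.7/6.9 : 10.1/6.9 = 1:0.68:1.46


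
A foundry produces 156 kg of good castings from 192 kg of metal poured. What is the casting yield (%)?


Formula: Casting Yield = (W_good / W_total) * 100
Yield = (156 kg / 192 kg) * 100 = 81.2500%

81.2500%


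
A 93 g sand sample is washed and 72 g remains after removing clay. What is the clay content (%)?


Formula: Clay% = (W_total - W_washed) / W_total * 100
Clay mass = 93 - 72 = 21 g
Clay% = 21 / 93 * 100 = 22.5806%


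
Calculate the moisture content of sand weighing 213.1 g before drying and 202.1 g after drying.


Formula: MC = (W_wet - W_dry) / W_wet * 100
Water mass = 213.1 - 202.1 = 11.0 g
MC = 11.0 / 213.1 * 100 = 5.1619%

Answer: 5.1619%


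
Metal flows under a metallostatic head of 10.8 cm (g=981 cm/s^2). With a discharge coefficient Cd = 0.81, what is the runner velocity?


Formula: v = Cd * sqrt(2 * g * h)  (Torricelli with discharge coefficient)
2*g*h = 2 * 981 * 10.8 = 21189.6 cm^2/s^2
sqrt(21189.6) = 145.56648 cm/s
v = 0.81 * 145.56648 = 117.9088 cm/s

117.9088 cm/s


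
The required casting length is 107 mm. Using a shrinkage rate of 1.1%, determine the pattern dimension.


Formula: L_pattern = L_casting * (1 + shrinkage_rate/100)
Shrinkage factor = 1 + 1.1/100 = 1.011
L_pattern = 107 mm * 1.011 = 108.1770 mm

108.1770 mm


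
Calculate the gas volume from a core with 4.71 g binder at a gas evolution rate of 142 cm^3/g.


Formula: V_gas = W_binder * gas_evolution_rate
V = 4.71 g * 142 cm^3/g = 668.8200 cm^3

Final answer: 668.8200 cm^3


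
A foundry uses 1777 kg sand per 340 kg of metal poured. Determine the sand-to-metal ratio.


Formula: Sand-to-Metal Ratio = W_sand / W_metal
Ratio = 1777 kg / 340 kg = 5.2265

5.2265


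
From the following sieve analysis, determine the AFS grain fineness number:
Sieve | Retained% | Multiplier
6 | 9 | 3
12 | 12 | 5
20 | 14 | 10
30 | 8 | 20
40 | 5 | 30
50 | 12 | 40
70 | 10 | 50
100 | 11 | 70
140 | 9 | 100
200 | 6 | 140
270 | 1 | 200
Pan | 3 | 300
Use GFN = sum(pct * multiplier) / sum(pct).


Formula: GFN = sum(pct * multiplier) / sum(pct)
sum(pct * multiplier) = 5127
sum(pct) = 100
GFN = 5127 / 100 = 51.27

Answer: 51.27


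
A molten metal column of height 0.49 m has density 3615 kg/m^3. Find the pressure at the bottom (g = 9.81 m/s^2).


Formula: P = rho * g * h
rho * g = 3615 * 9.81 = 35463.15 N/m^3
P = 35463.15 * 0.49 = 17376.9435 Pa

Answer: 17376.9435 Pa


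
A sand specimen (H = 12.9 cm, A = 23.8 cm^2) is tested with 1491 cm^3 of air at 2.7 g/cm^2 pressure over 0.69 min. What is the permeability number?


Formula: Permeability Number P = (V * H) / (p * A * t)
Numerator: V * H = 1491 * 12.9 = 19233.9
Denominator: p * A * t = 2.7 * 23.8 * 0.69 = 44.3394
P = 19233.9 / 44.3394 = 433.7880

Answer: 433.7880


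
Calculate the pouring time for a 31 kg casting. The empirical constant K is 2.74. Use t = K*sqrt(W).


Formula: t = K * sqrt(W)
sqrt(W) = sqrt(31) = 5.56776
t = 2.74 * 5.56776 = 15.2557 s


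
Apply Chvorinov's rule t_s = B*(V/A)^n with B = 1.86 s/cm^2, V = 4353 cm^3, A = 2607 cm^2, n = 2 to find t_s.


Formula: t_s = B * (V/A)^n  (Chvorinov's rule, n=2)
Modulus M = V/A = 4353/2607 = 1.669735 cm
M^2 = 1.669735^2 = 2.788015 cm^2
t_s = 1.86 * 2.788015 = 5.1857 s

5.1857 s


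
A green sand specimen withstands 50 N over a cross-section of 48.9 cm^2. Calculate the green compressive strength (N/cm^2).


Formula: Compressive Strength = Force / Area
Strength = 50 N / 48.9 cm^2 = 1.0225 N/cm^2

Answer: 1.0225 N/cm^2


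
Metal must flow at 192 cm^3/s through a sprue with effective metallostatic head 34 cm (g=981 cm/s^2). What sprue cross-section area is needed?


Formula: v = sqrt(2*g*h), A = Q/v
Velocity: v = sqrt(2 * 981 * 34) = sqrt(66708) = 258.2789 cm/s
Sprue area: A = Q / v = 192 / 258.2789 = 0.7434 cm^2

Final answer: 0.7434 cm^2


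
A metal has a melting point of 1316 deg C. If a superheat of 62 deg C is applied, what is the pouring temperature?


Formula: T_pour = T_melt + Superheat
T_pour = 1316 + 62 = 1378 deg C

Answer: 1378 deg C


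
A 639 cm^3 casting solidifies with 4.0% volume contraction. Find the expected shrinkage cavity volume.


Formula: V_shrink = V_casting * shrinkage_pct / 100
V_shrink = 639 cm^3 * 4.0 / 100 = 25.5600 cm^3


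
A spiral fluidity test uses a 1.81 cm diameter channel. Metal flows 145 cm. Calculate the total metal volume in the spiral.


Formula: V = pi * (d/2)^2 * L  (cylinder volume)
Radius = 1.81/2 = 0.905 cm
V = pi * 0.905^2 * 145 = 373.0912 cm^3


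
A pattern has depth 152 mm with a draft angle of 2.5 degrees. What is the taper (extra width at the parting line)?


Formula: taper = depth * tan(draft_angle)
tan(2.5 deg) = 0.0436609
taper = 152 mm * 0.0436609 = 6.6365 mm


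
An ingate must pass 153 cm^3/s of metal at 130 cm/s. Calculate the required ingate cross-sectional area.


Formula: A_ingate = Q / v  (continuity equation)
A = 153 cm^3/s / 130 cm/s = 1.1769 cm^2

Answer: 1.1769 cm^2


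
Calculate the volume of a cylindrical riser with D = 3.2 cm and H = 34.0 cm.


Formula: V = pi * (D/2)^2 * H  (cylinder volume)
Radius = D/2 = 3.2/2 = 1.6 cm
V = pi * 1.6^2 * 34.0 = 273.4442 cm^3

Final answer: 273.4442 cm^3


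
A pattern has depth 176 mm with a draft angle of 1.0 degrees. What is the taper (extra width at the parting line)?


Formula: taper = depth * tan(draft_angle)
tan(1.0 deg) = 0.0174551
taper = 176 mm * 0.0174551 = 3.0721 mm

Final answer: 3.0721 mm


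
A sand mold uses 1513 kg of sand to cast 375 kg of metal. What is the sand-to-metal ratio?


Formula: Sand-to-Metal Ratio = W_sand / W_metal
Ratio = 1513 kg / 375 kg = 4.0347

4.0347


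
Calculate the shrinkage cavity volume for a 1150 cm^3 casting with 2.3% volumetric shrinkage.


Formula: V_shrink = V_casting * shrinkage_pct / 100
V_shrink = 1150 cm^3 * 2.3 / 100 = 26.4500 cm^3

Answer: 26.4500 cm^3


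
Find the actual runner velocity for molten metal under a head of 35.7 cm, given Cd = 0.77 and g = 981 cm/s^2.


Formula: v = Cd * sqrt(2 * g * h)  (Torricelli with discharge coefficient)
2*g*h = 2 * 981 * 35.7 = 70043.4 cm^2/s^2
sqrt(70043.4) = 264.65714 cm/s
v = 0.77 * 264.65714 = 203.7860 cm/s

Final answer: 203.7860 cm/s


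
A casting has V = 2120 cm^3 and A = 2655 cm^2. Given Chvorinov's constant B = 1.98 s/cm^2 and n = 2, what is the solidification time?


Formula: t_s = B * (V/A)^n  (Chvorinov's rule, n=2)
Modulus M = V/A = 2120/2655 = 0.798493 cm
M^2 = 0.798493^2 = 0.637591 cm^2
t_s = 1.98 * 0.637591 = 1.2624 s

Final answer: 1.2624 s


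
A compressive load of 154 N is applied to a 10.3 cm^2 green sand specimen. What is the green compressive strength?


Formula: Compressive Strength = Force / Area
Strength = 154 N / 10.3 cm^2 = 14.9515 N/cm^2


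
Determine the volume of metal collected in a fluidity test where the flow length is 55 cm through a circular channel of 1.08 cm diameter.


Formula: V = pi * (d/2)^2 * L  (cylinder volume)
Radius = 1.08/2 = 0.54 cm
V = pi * 0.54^2 * 55 = 50.3849 cm^3

Final answer: 50.3849 cm^3


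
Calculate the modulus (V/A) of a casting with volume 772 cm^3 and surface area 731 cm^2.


Formula: Casting Modulus M = V / A
M = 772 cm^3 / 731 cm^2 = 1.0561 cm


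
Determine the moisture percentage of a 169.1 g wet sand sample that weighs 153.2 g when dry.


Formula: MC = (W_wet - W_dry) / W_wet * 100
Water mass = 169.1 - 153.2 = 15.9 g
MC = 15.9 / 169.1 * 100 = 9.4027%

Final answer: 9.4027%


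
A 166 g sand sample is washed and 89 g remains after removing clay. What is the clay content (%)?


Formula: Clay% = (W_total - W_washed) / W_total * 100
Clay mass = 166 - 89 = 77 g
Clay% = 77 / 166 * 100 = 46.3855%

Final answer: 46.3855%


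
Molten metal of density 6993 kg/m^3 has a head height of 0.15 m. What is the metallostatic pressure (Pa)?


Formula: P = rho * g * h
rho * g = 6993 * 9.81 = 68601.33 N/m^3
P = 68601.33 * 0.15 = 10290.1995 Pa


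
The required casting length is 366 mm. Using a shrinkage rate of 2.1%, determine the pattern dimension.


Formula: L_pattern = L_casting * (1 + shrinkage_rate/100)
Shrinkage factor = 1 + 2.1/100 = 1.021
L_pattern = 366 mm * 1.021 = 373.6860 mm


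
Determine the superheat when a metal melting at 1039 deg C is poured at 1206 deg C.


Formula: Superheat = T_pour - T_melt
Superheat = 1206 - 1039 = 167 deg C

Final answer: 167 deg C


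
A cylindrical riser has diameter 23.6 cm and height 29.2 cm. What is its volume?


Formula: V = pi * (D/2)^2 * H  (cylinder volume)
Radius = D/2 = 23.6/2 = 11.8 cm
V = pi * 11.8^2 * 29.2 = 12773.1125 cm^3


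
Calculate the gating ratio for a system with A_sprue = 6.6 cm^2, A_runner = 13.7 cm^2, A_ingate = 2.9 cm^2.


Sprue:Runner:Ingate = 1 : 13.7/6.6 : 2.9/6.6 = 1:2.08:0.44

Final answer: 1:2.08:0.44


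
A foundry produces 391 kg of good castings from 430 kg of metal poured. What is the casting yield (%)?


Formula: Casting Yield = (W_good / W_total) * 100
Yield = (391 kg / 430 kg) * 100 = 90.9302%


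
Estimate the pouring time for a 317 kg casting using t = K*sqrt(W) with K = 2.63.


Formula: t = K * sqrt(W)
sqrt(W) = sqrt(317) = 17.80449
t = 2.63 * 17.80449 = 46.8258 s

Answer: 46.8258 s


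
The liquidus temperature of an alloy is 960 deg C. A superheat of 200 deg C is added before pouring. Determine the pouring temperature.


Formula: T_pour = T_melt + Superheat
T_pour = 960 + 200 = 1160 deg C

1160 deg C


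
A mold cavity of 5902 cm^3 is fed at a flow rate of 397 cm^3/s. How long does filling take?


Formula: t_fill = V_mold / Q_flow
t = 5902 cm^3 / 397 cm^3/s = 14.8665 s

Answer: 14.8665 s


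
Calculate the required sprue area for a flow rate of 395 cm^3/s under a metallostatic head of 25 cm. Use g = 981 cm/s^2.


Formula: v = sqrt(2*g*h), A = Q/v
Velocity: v = sqrt(2 * 981 * 25) = sqrt(49050) = 221.4723 cm/s
Sprue area: A = Q / v = 395 / 221.4723 = 1.7835 cm^2


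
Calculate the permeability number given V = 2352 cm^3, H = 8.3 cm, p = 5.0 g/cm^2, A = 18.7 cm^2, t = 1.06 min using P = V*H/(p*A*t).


Formula: Permeability Number P = (V * H) / (p * A * t)
Numerator: V * H = 2352 * 8.3 = 19521.6
Denominator: p * A * t = 5.0 * 18.7 * 1.06 = 99.11
P = 19521.6 / 99.11 = 196.9690

Answer: 196.9690


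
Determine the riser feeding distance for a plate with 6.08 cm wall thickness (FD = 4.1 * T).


Formula: FD = 4.1 * T  (riser feeding-distance rule)
FD = 4.1 * 6.08 cm = 24.9280 cm

Final answer: 24.9280 cm


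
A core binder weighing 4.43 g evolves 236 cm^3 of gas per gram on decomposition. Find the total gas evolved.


Formula: V_gas = W_binder * gas_evolution_rate
V = 4.43 g * 236 cm^3/g = 1045.4800 cm^3

Final answer: 1045.4800 cm^3


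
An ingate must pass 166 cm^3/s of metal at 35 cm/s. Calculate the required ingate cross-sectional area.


Formula: A_ingate = Q / v  (continuity equation)
A = 166 cm^3/s / 35 cm/s = 4.7429 cm^2

4.7429 cm^2


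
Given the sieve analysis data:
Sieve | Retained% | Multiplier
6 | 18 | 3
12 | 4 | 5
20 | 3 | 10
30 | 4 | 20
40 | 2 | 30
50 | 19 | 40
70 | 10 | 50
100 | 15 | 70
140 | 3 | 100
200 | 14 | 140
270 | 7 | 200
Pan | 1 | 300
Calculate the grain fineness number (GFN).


Formula: GFN = sum(pct * multiplier) / sum(pct)
sum(pct * multiplier) = 6514
sum(pct) = 100
GFN = 6514 / 100 = 65.14

Final answer: 65.14


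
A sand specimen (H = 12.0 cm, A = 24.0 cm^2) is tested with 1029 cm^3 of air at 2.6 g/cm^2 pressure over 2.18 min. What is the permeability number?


Formula: Permeability Number P = (V * H) / (p * A * t)
Numerator: V * H = 1029 * 12.0 = 12348.0
Denominator: p * A * t = 2.6 * 24.0 * 2.18 = 136.032
P = 12348.0 / 136.032 = 90.7728

Answer: 90.7728


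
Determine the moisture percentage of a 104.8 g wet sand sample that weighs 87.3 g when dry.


Formula: MC = (W_wet - W_dry) / W_wet * 100
Water mass = 104.8 - 87.3 = 17.5 g
MC = 17.5 / 104.8 * 100 = 16.6985%


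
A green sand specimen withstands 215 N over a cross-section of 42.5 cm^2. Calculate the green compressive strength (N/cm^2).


Formula: Compressive Strength = Force / Area
Strength = 215 N / 42.5 cm^2 = 5.0588 N/cm^2

Answer: 5.0588 N/cm^2


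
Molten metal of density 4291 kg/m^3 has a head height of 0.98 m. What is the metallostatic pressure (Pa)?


Formula: P = rho * g * h
rho * g = 4291 * 9.81 = 42094.71 N/m^3
P = 42094.71 * 0.98 = 41252.8158 Pa

Answer: 41252.8158 Pa


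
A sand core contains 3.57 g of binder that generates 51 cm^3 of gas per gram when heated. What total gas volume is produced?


Formula: V_gas = W_binder * gas_evolution_rate
V = 3.57 g * 51 cm^3/g = 182.0700 cm^3


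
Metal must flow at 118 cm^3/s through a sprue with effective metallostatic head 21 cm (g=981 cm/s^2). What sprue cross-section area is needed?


Formula: v = sqrt(2*g*h), A = Q/v
Velocity: v = sqrt(2 * 981 * 21) = sqrt(41202) = 202.9828 cm/s
Sprue area: A = Q / v = 118 / 202.9828 = 0.5813 cm^2

0.5813 cm^2


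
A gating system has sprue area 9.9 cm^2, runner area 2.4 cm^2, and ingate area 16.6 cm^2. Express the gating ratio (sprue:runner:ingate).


Sprue:Runner:Ingate = 1 : 2.4/9.9 : 16.6/9.9 = 1:0.24:1.68

Final answer: 1:0.24:1.68


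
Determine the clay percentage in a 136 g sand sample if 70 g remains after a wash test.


Formula: Clay% = (W_total - W_washed) / W_total * 100
Clay mass = 136 - 70 = 66 g
Clay% = 66 / 136 * 100 = 48.5294%

48.5294%


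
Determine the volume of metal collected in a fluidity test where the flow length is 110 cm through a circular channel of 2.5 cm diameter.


Formula: V = pi * (d/2)^2 * L  (cylinder volume)
Radius = 2.5/2 = 1.25 cm
V = pi * 1.25^2 * 110 = 539.9612 cm^3

Answer: 539.9612 cm^3


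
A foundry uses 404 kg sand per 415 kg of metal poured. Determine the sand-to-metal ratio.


Formula: Sand-to-Metal Ratio = W_sand / W_metal
Ratio = 404 kg / 415 kg = 0.9735

Answer: 0.9735


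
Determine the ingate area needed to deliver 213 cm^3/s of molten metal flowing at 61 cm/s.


Formula: A_ingate = Q / v  (continuity equation)
A = 213 cm^3/s / 61 cm/s = 3.4918 cm^2

Answer: 3.4918 cm^2


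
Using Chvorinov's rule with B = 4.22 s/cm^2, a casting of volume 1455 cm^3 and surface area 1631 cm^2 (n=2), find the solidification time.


Formula: t_s = B * (V/A)^n  (Chvorinov's rule, n=2)
Modulus M = V/A = 1455/1631 = 0.892091 cm
M^2 = 0.892091^2 = 0.795826 cm^2
t_s = 4.22 * 0.795826 = 3.3584 s


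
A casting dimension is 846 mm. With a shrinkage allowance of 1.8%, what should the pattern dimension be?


Formula: L_pattern = L_casting * (1 + shrinkage_rate/100)
Shrinkage factor = 1 + 1.8/100 = 1.018
L_pattern = 846 mm * 1.018 = 861.2280 mm

861.2280 mm


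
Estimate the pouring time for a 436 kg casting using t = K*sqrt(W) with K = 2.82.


Formula: t = K * sqrt(W)
sqrt(W) = sqrt(436) = 20.88061
t = 2.82 * 20.88061 = 58.8833 s


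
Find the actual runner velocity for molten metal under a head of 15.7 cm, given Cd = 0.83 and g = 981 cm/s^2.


Formula: v = Cd * sqrt(2 * g * h)  (Torricelli with discharge coefficient)
2*g*h = 2 * 981 * 15.7 = 30803.4 cm^2/s^2
sqrt(30803.4) = 175.50897 cm/s
v = 0.83 * 175.50897 = 145.6724 cm/s

Final answer: 145.6724 cm/s


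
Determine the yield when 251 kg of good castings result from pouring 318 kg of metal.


Formula: Casting Yield = (W_good / W_total) * 100
Yield = (251 kg / 318 kg) * 100 = 78.9308%


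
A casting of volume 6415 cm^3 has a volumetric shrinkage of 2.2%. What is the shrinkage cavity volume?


Formula: V_shrink = V_casting * shrinkage_pct / 100
V_shrink = 6415 cm^3 * 2.2 / 100 = 141.1300 cm^3


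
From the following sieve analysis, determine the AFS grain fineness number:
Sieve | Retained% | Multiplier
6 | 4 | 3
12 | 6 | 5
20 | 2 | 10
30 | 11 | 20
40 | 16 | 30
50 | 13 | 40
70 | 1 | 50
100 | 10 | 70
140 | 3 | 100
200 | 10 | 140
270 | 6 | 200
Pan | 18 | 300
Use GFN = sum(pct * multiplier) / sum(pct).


Formula: GFN = sum(pct * multiplier) / sum(pct)
sum(pct * multiplier) = 10332
sum(pct) = 100
GFN = 10332 / 100 = 103.32

Answer: 103.32


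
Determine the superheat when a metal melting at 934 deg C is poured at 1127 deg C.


Formula: Superheat = T_pour - T_melt
Superheat = 1127 - 934 = 193 deg C


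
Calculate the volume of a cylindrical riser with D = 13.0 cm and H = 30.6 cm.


Formula: V = pi * (D/2)^2 * H  (cylinder volume)
Radius = D/2 = 13.0/2 = 6.5 cm
V = pi * 6.5^2 * 30.6 = 4061.6081 cm^3

4061.6081 cm^3


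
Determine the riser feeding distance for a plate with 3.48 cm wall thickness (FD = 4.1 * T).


Formula: FD = 4.1 * T  (riser feeding-distance rule)
FD = 4.1 * 3.48 cm = 14.2680 cm

Final answer: 14.2680 cm


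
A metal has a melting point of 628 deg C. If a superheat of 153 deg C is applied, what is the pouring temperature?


Formula: T_pour = T_melt + Superheat
T_pour = 628 + 153 = 781 deg C

Final answer: 781 deg C


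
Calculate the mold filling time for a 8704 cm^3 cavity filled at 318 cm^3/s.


Formula: t_fill = V_mold / Q_flow
t = 8704 cm^3 / 318 cm^3/s = 27.3711 s

Answer: 27.3711 s


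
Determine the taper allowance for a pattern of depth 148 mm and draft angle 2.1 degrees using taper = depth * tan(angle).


Formula: taper = depth * tan(draft_angle)
tan(2.1 deg) = 0.0366683
taper = 148 mm * 0.0366683 = 5.4269 mm

Final answer: 5.4269 mm


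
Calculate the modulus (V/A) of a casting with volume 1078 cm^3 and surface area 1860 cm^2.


Formula: Casting Modulus M = V / A
M = 1078 cm^3 / 1860 cm^2 = 0.5796 cm

Final answer: 0.5796 cm


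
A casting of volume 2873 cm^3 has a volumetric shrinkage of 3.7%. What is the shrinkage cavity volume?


Formula: V_shrink = V_casting * shrinkage_pct / 100
V_shrink = 2873 cm^3 * 3.7 / 100 = 106.3010 cm^3

106.3010 cm^3


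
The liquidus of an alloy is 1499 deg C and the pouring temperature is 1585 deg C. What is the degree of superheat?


Formula: Superheat = T_pour - T_melt
Superheat = 1585 - 1499 = 86 deg C

Final answer: 86 deg C


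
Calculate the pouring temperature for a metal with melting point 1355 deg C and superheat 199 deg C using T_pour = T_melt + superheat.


Formula: T_pour = T_melt + Superheat
T_pour = 1355 + 199 = 1554 deg C

1554 deg C


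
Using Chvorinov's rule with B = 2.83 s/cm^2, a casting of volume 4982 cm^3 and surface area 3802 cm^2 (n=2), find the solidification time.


Formula: t_s = B * (V/A)^n  (Chvorinov's rule, n=2)
Modulus M = V/A = 4982/3802 = 1.310363 cm
M^2 = 1.310363^2 = 1.717051 cm^2
t_s = 2.83 * 1.717051 = 4.8593 s

Answer: 4.8593 s


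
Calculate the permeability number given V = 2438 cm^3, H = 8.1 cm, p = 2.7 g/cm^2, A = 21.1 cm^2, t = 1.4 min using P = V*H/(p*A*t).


Formula: Permeability Number P = (V * H) / (p * A * t)
Numerator: V * H = 2438 * 8.1 = 19747.8
Denominator: p * A * t = 2.7 * 21.1 * 1.4 = 79.758
P = 19747.8 / 79.758 = 247.5965

Final answer: 247.5965


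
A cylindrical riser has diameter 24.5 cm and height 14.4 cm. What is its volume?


Formula: V = pi * (D/2)^2 * H  (cylinder volume)
Radius = D/2 = 24.5/2 = 12.25 cm
V = pi * 12.25^2 * 14.4 = 6788.6676 cm^3

Final answer: 6788.6676 cm^3


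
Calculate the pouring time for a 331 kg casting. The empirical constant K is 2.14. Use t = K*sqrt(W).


Formula: t = K * sqrt(W)
sqrt(W) = sqrt(331) = 18.19341
t = 2.14 * 18.19341 = 38.9339 s

38.9339 s


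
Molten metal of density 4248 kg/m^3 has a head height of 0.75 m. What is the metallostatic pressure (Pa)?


Formula: P = rho * g * h
rho * g = 4248 * 9.81 = 41672.88 N/m^3
P = 41672.88 * 0.75 = 31254.6600 Pa

31254.6600 Pa


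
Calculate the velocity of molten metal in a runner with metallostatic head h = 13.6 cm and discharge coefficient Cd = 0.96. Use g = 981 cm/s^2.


Formula: v = Cd * sqrt(2 * g * h)  (Torricelli with discharge coefficient)
2*g*h = 2 * 981 * 13.6 = 26683.2 cm^2/s^2
sqrt(26683.2) = 163.34993 cm/s
v = 0.96 * 163.34993 = 156.8159 cm/s

Final answer: 156.8159 cm/s


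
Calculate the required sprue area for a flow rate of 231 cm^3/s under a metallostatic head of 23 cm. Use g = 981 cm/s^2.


Formula: v = sqrt(2*g*h), A = Q/v
Velocity: v = sqrt(2 * 981 * 23) = sqrt(45126) = 212.4288 cm/s
Sprue area: A = Q / v = 231 / 212.4288 = 1.0874 cm^2

1.0874 cm^2


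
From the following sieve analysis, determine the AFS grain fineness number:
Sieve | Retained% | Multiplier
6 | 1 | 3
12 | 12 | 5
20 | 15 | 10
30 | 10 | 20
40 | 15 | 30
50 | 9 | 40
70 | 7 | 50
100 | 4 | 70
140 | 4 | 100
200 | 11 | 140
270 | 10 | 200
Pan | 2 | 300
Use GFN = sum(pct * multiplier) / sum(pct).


Formula: GFN = sum(pct * multiplier) / sum(pct)
sum(pct * multiplier) = 6393
sum(pct) = 100
GFN = 6393 / 100 = 63.93

Final answer: 63.93


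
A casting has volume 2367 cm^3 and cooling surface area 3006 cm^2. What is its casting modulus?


Formula: Casting Modulus M = V / A
M = 2367 cm^3 / 3006 cm^2 = 0.7874 cm

Final answer: 0.7874 cm


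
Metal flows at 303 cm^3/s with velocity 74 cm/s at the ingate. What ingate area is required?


Formula: A_ingate = Q / v  (continuity equation)
A = 303 cm^3/s / 74 cm/s = 4.0946 cm^2

4.0946 cm^2


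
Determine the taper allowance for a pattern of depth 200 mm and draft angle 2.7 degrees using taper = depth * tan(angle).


Formula: taper = depth * tan(draft_angle)
tan(2.7 deg) = 0.0471588
taper = 200 mm * 0.0471588 = 9.4318 mm

9.4318 mm


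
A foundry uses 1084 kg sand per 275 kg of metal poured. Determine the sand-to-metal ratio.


Formula: Sand-to-Metal Ratio = W_sand / W_metal
Ratio = 1084 kg / 275 kg = 3.9418


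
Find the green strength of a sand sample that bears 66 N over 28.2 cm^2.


Formula: Compressive Strength = Force / Area
Strength = 66 N / 28.2 cm^2 = 2.3404 N/cm^2

Final answer: 2.3404 N/cm^2


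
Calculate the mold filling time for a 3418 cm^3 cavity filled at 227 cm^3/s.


Formula: t_fill = V_mold / Q_flow
t = 3418 cm^3 / 227 cm^3/s = 15.0573 s

Answer: 15.0573 s


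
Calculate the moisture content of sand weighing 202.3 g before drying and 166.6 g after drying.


Formula: MC = (W_wet - W_dry) / W_wet * 100
Water mass = 202.3 - 166.6 = 35.7 g
MC = 35.7 / 202.3 * 100 = 17.6471%

17.6471%


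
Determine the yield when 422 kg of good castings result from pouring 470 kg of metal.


Formula: Casting Yield = (W_good / W_total) * 100
Yield = (422 kg / 470 kg) * 100 = 89.7872%

Final answer: 89.7872%


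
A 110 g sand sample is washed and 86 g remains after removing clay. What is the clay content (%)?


Formula: Clay% = (W_total - W_washed) / W_total * 100
Clay mass = 110 - 86 = 24 g
Clay% = 24 / 110 * 100 = 21.8182%


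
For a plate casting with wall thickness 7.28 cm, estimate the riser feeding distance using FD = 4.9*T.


Formula: FD = 4.9 * T  (riser feeding-distance rule)
FD = 4.9 * 7.28 cm = 35.6720 cm


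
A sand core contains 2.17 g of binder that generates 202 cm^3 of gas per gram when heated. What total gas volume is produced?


Formula: V_gas = W_binder * gas_evolution_rate
V = 2.17 g * 202 cm^3/g = 438.3400 cm^3

Final answer: 438.3400 cm^3


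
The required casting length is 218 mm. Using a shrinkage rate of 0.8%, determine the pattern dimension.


Formula: L_pattern = L_casting * (1 + shrinkage_rate/100)
Shrinkage factor = 1 + 0.8/100 = 1.008
L_pattern = 218 mm * 1.008 = 219.7440 mm

219.7440 mm


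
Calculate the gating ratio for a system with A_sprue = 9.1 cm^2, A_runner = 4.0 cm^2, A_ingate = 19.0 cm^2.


Sprue:Runner:Ingate = 1 : 4.0/9.1 : 19.0/9.1 = 1:0.44:2.09

Final answer: 1:0.44:2.09


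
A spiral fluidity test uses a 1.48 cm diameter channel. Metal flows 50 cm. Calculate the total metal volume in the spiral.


Formula: V = pi * (d/2)^2 * L  (cylinder volume)
Radius = 1.48/2 = 0.74 cm
V = pi * 0.74^2 * 50 = 86.0168 cm^3

86.0168 cm^3


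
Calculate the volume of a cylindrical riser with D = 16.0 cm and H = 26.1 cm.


Formula: V = pi * (D/2)^2 * H  (cylinder volume)
Radius = D/2 = 16.0/2 = 8.0 cm
V = pi * 8.0^2 * 26.1 = 5247.7164 cm^3


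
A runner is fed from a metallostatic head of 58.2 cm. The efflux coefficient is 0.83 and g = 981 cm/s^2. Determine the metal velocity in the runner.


Formula: v = Cd * sqrt(2 * g * h)  (Torricelli with discharge coefficient)
2*g*h = 2 * 981 * 58.2 = 114188.4 cm^2/s^2
sqrt(114188.4) = 337.91774 cm/s
v = 0.83 * 337.91774 = 280.4717 cm/s

Final answer: 280.4717 cm/s


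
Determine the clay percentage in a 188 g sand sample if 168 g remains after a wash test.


Formula: Clay% = (W_total - W_washed) / W_total * 100
Clay mass = 188 - 168 = 20 g
Clay% = 20 / 188 * 100 = 10.6383%

Final answer: 10.6383%


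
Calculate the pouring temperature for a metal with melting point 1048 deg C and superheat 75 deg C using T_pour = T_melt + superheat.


Formula: T_pour = T_melt + Superheat
T_pour = 1048 + 75 = 1123 deg C

Final answer: 1123 deg C


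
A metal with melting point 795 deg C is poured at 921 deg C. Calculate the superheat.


Formula: Superheat = T_pour - T_melt
Superheat = 921 - 795 = 126 deg C

Final answer: 126 deg C


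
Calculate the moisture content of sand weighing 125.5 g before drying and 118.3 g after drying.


Formula: MC = (W_wet - W_dry) / W_wet * 100
Water mass = 125.5 - 118.3 = 7.2 g
MC = 7.2 / 125.5 * 100 = 5.7371%

5.7371%


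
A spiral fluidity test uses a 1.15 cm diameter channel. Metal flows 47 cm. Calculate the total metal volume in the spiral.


Formula: V = pi * (d/2)^2 * L  (cylinder volume)
Radius = 1.15/2 = 0.575 cm
V = pi * 0.575^2 * 47 = 48.8184 cm^3

48.8184 cm^3


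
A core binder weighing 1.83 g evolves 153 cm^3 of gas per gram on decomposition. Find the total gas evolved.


Formula: V_gas = W_binder * gas_evolution_rate
V = 1.83 g * 153 cm^3/g = 279.9900 cm^3

Final answer: 279.9900 cm^3


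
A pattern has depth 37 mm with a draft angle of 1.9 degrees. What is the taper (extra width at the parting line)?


Formula: taper = depth * tan(draft_angle)
tan(1.9 deg) = 0.0331734
taper = 37 mm * 0.0331734 = 1.2274 mm

1.2274 mm


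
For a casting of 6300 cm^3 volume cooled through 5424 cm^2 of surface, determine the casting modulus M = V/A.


Formula: Casting Modulus M = V / A
M = 6300 cm^3 / 5424 cm^2 = 1.1615 cm

1.1615 cm


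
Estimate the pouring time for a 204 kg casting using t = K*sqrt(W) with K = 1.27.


Formula: t = K * sqrt(W)
sqrt(W) = sqrt(204) = 14.28286
t = 1.27 * 14.28286 = 18.1392 s

Final answer: 18.1392 s


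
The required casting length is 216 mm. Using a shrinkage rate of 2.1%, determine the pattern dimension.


Formula: L_pattern = L_casting * (1 + shrinkage_rate/100)
Shrinkage factor = 1 + 2.1/100 = 1.021
L_pattern = 216 mm * 1.021 = 220.5360 mm

220.5360 mm


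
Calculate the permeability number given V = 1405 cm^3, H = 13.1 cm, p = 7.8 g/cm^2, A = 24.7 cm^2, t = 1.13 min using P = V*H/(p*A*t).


Formula: Permeability Number P = (V * H) / (p * A * t)
Numerator: V * H = 1405 * 13.1 = 18405.5
Denominator: p * A * t = 7.8 * 24.7 * 1.13 = 217.7058
P = 18405.5 / 217.7058 = 84.5430


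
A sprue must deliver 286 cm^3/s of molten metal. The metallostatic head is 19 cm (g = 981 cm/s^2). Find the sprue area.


Formula: v = sqrt(2*g*h), A = Q/v
Velocity: v = sqrt(2 * 981 * 19) = sqrt(37278) = 193.0751 cm/s
Sprue area: A = Q / v = 286 / 193.0751 = 1.4813 cm^2

Final answer: 1.4813 cm^2


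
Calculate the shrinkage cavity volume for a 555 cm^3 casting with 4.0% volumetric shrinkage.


Formula: V_shrink = V_casting * shrinkage_pct / 100
V_shrink = 555 cm^3 * 4.0 / 100 = 22.2000 cm^3

22.2000 cm^3


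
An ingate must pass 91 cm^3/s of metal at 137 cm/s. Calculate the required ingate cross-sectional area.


Formula: A_ingate = Q / v  (continuity equation)
A = 91 cm^3/s / 137 cm/s = 0.6642 cm^2

Final answer: 0.6642 cm^2


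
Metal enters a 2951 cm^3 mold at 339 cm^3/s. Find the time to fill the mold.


Formula: t_fill = V_mold / Q_flow
t = 2951 cm^3 / 339 cm^3/s = 8.7050 s

Answer: 8.7050 s


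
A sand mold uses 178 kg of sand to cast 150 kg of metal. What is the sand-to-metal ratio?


Formula: Sand-to-Metal Ratio = W_sand / W_metal
Ratio = 178 kg / 150 kg = 1.1867

Answer: 1.1867


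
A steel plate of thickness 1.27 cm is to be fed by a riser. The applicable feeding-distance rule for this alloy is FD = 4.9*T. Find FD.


Formula: FD = 4.9 * T  (riser feeding-distance rule)
FD = 4.9 * 1.27 cm = 6.2230 cm

6.2230 cm


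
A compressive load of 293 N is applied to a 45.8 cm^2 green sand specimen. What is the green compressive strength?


Formula: Compressive Strength = Force / Area
Strength = 293 N / 45.8 cm^2 = 6.3974 N/cm^2

6.3974 N/cm^2


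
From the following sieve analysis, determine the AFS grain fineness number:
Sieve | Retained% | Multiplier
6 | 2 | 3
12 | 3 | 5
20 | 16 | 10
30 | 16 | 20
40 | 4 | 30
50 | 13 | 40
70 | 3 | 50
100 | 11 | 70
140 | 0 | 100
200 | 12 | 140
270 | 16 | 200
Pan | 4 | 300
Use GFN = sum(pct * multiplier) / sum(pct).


Formula: GFN = sum(pct * multiplier) / sum(pct)
sum(pct * multiplier) = 8141
sum(pct) = 100
GFN = 8141 / 100 = 81.41


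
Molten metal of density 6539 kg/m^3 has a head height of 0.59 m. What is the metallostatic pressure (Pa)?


Formula: P = rho * g * h
rho * g = 6539 * 9.81 = 64147.59 N/m^3
P = 64147.59 * 0.59 = 37847.0781 Pa

Answer: 37847.0781 Pa


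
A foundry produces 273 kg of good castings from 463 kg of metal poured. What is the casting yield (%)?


Formula: Casting Yield = (W_good / W_total) * 100
Yield = (273 kg / 463 kg) * 100 = 58.9633%

58.9633%


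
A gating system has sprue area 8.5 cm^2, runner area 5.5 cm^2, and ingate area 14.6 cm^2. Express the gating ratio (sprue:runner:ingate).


Sprue:Runner:Ingate = 1 : 5.5/8.5 : 14.6/8.5 = 1:0.65:1.72


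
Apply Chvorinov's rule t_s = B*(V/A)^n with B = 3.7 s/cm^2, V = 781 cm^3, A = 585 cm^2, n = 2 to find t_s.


Formula: t_s = B * (V/A)^n  (Chvorinov's rule, n=2)
Modulus M = V/A = 781/585 = 1.335043 cm
M^2 = 1.335043^2 = 1.782340 cm^2
t_s = 3.7 * 1.782340 = 6.5947 s

6.5947 s


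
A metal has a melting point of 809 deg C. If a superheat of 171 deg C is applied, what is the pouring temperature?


Formula: T_pour = T_melt + Superheat
T_pour = 809 + 171 = 980 deg C

Final answer: 980 deg C


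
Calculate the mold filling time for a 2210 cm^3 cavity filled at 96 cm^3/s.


Formula: t_fill = V_mold / Q_flow
t = 2210 cm^3 / 96 cm^3/s = 23.0208 s

Answer: 23.0208 s


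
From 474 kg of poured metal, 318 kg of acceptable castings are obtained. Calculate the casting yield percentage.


Formula: Casting Yield = (W_good / W_total) * 100
Yield = (318 kg / 474 kg) * 100 = 67.0886%


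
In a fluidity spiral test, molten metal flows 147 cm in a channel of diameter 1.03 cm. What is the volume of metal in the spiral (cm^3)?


Formula: V = pi * (d/2)^2 * L  (cylinder volume)
Radius = 1.03/2 = 0.515 cm
V = pi * 0.515^2 * 147 = 122.4846 cm^3

Answer: 122.4846 cm^3


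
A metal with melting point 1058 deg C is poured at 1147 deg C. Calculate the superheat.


Formula: Superheat = T_pour - T_melt
Superheat = 1147 - 1058 = 89 deg C

Final answer: 89 deg C


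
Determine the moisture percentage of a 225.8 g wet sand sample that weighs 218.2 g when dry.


Formula: MC = (W_wet - W_dry) / W_wet * 100
Water mass = 225.8 - 218.2 = 7.6 g
MC = 7.6 / 225.8 * 100 = 3.3658%

3.3658%


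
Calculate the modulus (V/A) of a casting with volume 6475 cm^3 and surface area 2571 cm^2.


Formula: Casting Modulus M = V / A
M = 6475 cm^3 / 2571 cm^2 = 2.5185 cm

2.5185 cm


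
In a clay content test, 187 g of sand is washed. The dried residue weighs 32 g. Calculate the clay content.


Formula: Clay% = (W_total - W_washed) / W_total * 100
Clay mass = 187 - 32 = 155 g
Clay% = 155 / 187 * 100 = 82.8877%

82.8877%


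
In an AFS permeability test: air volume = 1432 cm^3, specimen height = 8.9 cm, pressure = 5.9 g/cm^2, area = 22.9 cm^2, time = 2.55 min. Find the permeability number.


Formula: Permeability Number P = (V * H) / (p * A * t)
Numerator: V * H = 1432 * 8.9 = 12744.8
Denominator: p * A * t = 5.9 * 22.9 * 2.55 = 344.5305
P = 12744.8 / 344.5305 = 36.9918


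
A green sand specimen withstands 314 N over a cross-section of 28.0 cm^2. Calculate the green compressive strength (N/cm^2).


Formula: Compressive Strength = Force / Area
Strength = 314 N / 28.0 cm^2 = 11.2143 N/cm^2

Answer: 11.2143 N/cm^2


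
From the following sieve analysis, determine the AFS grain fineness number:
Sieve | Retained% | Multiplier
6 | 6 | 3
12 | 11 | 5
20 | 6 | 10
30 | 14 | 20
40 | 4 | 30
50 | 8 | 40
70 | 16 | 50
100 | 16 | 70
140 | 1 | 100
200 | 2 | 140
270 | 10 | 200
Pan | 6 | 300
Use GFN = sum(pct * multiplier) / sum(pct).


Formula: GFN = sum(pct * multiplier) / sum(pct)
sum(pct * multiplier) = 6953
sum(pct) = 100
GFN = 6953 / 100 = 69.53


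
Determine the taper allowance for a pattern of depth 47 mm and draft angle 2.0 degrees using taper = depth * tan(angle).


Formula: taper = depth * tan(draft_angle)
tan(2.0 deg) = 0.0349208
taper = 47 mm * 0.0349208 = 1.6413 mm

1.6413 mm


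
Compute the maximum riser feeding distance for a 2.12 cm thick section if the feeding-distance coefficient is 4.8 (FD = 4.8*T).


Formula: FD = 4.8 * T  (riser feeding-distance rule)
FD = 4.8 * 2.12 cm = 10.1760 cm

10.1760 cm


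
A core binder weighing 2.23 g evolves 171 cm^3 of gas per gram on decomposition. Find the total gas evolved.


Formula: V_gas = W_binder * gas_evolution_rate
V = 2.23 g * 171 cm^3/g = 381.3300 cm^3
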